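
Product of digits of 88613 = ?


8 × 8 × 6 × 1 × 3 = 1152


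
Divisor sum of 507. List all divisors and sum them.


Divisors of 507: 1, 3, 13, 39, 169, 507
Sum = 1 + 3 + 13 + 39 + 169 + 507 = 732

σ(507) = 732


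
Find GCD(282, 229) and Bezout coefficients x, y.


Tabular extended Euclidean (each row: r = 282*s + 229*t):
r=282, s=1, t=0
r=229, s=0, t=1
q=1: r=53, s=1, t=-1   [282*(1) + 229*(-1) = 53]
q=4: r=17, s=-4, t=5   [282*(-4) + 229*(5) = 17]
q=3: r=2, s=13, t=-16   [282*(13) + 229*(-16) = 2]
q=8: r=1, s=-108, t=133   [282*(-108) + 229*(133) = 1]
q=2: r=0, s=229, t=-282   [282*(229) + 229*(-282) = 0]
GCD = 1; from the row with r=1: x=-108, y=133
Check: 282*(-108) + 229*(133) = -30456 + 30457 = 1

GCD = 1, x = -108, y = 133


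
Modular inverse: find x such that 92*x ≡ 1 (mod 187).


Use the extended Euclidean algorithm on (187, 92); each row r = 187*s + 92*t:
r=187, s=1, t=0
r=92, s=0, t=1
q=2: r=3, s=1, t=-2   [187*(1) + 92*(-2) = 3]
q=30: r=2, s=-30, t=61   [187*(-30) + 92*(61) = 2]
q=1: r=1, s=31, t=-63   [187*(31) + 92*(-63) = 1]
q=2: r=0, s=-92, t=187   [187*(-92) + 92*(187) = 0]
GCD = 1 with t = -63, so 92*(-63) ≡ 1 (mod 187)
Inverse = -63 mod 187 = 124
Check: 92 * 124 = 11408 ≡ 1 (mod 187)

92^(-1) ≡ 124 (mod 187)


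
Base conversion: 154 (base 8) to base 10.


154 (base 8) = 108 (decimal)
108 (decimal) = 108 (base 10)


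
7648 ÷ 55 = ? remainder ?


7648 = 55 * 139 + 3
Check: 7645 + 3 = 7648

q = 139, r = 3


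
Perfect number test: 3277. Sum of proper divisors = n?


Proper divisors of 3277: 1, 29, 113
Sum = 1 + 29 + 113 = 143

No, 3277 is not perfect (143 ≠ 3277)


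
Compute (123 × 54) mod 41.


123 × 54 = 6642
6642 mod 41 = 0


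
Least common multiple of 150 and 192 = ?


GCD(150, 192) = 6
LCM = 150*192/6 = 28800/6 = 4800

LCM = 4800


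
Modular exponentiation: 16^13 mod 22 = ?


16^1 mod 22 = 16
16^2 mod 22 = 14
16^3 mod 22 = 4
16^4 mod 22 = 20
16^5 mod 22 = 12
16^6 mod 22 = 16
16^7 mod 22 = 14
16^8 mod 22 = 4
16^9 mod 22 = 20
16^10 mod 22 = 12
16^11 mod 22 = 16
16^12 mod 22 = 14
16^13 mod 22 = 4


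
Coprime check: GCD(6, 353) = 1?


Euclidean algorithm:
353 = 58 * 6 + 5
6 = 1 * 5 + 1
5 = 5 * 1 + 0
GCD(6, 353) = 1

Yes, coprime (GCD = 1)


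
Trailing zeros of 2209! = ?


floor(2209/5) = 441
floor(2209/25) = 88
floor(2209/125) = 17
floor(2209/625) = 3
Total = 549

549 trailing zeros


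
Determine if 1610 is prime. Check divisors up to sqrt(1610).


1610 / 2 = 805 (exact division)
1610 is NOT prime.

No, 1610 is not prime


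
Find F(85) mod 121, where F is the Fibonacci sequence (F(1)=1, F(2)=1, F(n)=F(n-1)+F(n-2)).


F(k) mod 121 for k=1..85:
1, 1, 2, 3, 5, 8, 13, 21, 34, 55, 89, 23, 112, 14, 5, 19, 24, 43, 67, 110, 56, 45, 101, 25, 5, 30, 35, 65, 100, 44, 23, 67, 90, 36, 5, 41, 46, 87, 12, 99, 111, 89, 79, 47, 5, 52, 57, 109, 45, 33, 78, 111, 68, 58, 5, 63, 68, 10, 78, 88, 45, 12, 57, 69, 5, 74, 79, 32, 111, 22, 12, 34, 46, 80, 5, 85, 90, 54, 23, 77, 100, 56, 35, 91, 5
F(85) mod 121 = 5


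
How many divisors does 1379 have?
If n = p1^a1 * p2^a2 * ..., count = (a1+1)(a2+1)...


1379 = 7^1 × 197^1
d(1379) = (1+1) × (1+1) = 4

4 divisors


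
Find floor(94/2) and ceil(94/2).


94/2 = 47.0000
floor = 47
ceil = 47

floor = 47, ceil = 47


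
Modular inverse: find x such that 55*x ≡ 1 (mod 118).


Use the extended Euclidean algorithm on (118, 55); each row r = 118*s + 55*t:
r=118, s=1, t=0
r=55, s=0, t=1
q=2: r=8, s=1, t=-2   [118*(1) + 55*(-2) = 8]
q=6: r=7, s=-6, t=13   [118*(-6) + 55*(13) = 7]
q=1: r=1, s=7, t=-15   [118*(7) + 55*(-15) = 1]
q=7: r=0, s=-55, t=118   [118*(-55) + 55*(118) = 0]
GCD = 1 with t = -15, so 55*(-15) ≡ 1 (mod 118)
Inverse = -15 mod 118 = 103
Check: 55 * 103 = 5665 ≡ 1 (mod 118)

55^(-1) ≡ 103 (mod 118)


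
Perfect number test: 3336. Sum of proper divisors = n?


Proper divisors of 3336: 1, 2, 3, 4, 6, 8, 12, 24, 139, 278, 417, 556, 834, 1112, 1668
Sum = 1 + 2 + 3 + 4 + 6 + 8 + 12 + 24 + 139 + 278 + 417 + 556 + 834 + 1112 + 1668 = 5064

No, 3336 is not perfect (5064 ≠ 3336)


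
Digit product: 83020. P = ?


8 × 3 × 0 × 2 × 0 = 0


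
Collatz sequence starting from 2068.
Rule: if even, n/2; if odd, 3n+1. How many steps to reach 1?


2068 → 1034 → 517 → 1552 → 776 → 388 → 194 → 97 → 292 → 146 → 73 → 220 → 110 → 55 → 166 → 83 → 250 → 125 → 376 → 188 → 94 → 47 → 142 → 71 → 214 → 107 → 322 → 161 → 484 → 242 → 121 → 364 → 182 → 91 → 274 → 137 → 412 → 206 → 103 → 310 → 155 → 466 → 233 → 700 → 350 → 175 → 526 → 263 → 790 → 395 → 1186 → 593 → 1780 → 890 → 445 → 1336 → 668 → 334 → 167 → 502 → 251 → 754 → 377 → 1132 → 566 → 283 → 850 → 425 → 1276 → 638 → 319 → 958 → 479 → 1438 → 719 → 2158 → 1079 → 3238 → 1619 → 4858 → 2429 → 7288 → 3644 → 1822 → 911 → 2734 → 1367 → 4102 → 2051 → 6154 → 3077 → 9232 → 4616 → 2308 → 1154 → 577 → 1732 → 866 → 433 → 1300 → 650 → 325 → 976 → 488 → 244 → 122 → 61 → 184 → 92 → 46 → 23 → 70 → 35 → 106 → 53 → 160 → 80 → 40 → 20 → 10 → 5 → 16 → 8 → 4 → 2 → 1
Total steps = 125

125 steps


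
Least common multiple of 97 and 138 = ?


GCD(97, 138) = 1
LCM = 97*138/1 = 13386/1 = 13386

LCM = 13386


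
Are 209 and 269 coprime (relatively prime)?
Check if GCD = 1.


Euclidean algorithm:
269 = 1 * 209 + 60
209 = 3 * 60 + 29
60 = 2 * 29 + 2
29 = 14 * 2 + 1
2 = 2 * 1 + 0
GCD(209, 269) = 1

Yes, coprime (GCD = 1)


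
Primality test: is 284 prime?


284 / 2 = 142 (exact division)
284 is NOT prime.

No, 284 is not prime


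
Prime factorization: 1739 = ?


1739 / 37 = 47
47 / 47 = 1
1739 = 37 × 47


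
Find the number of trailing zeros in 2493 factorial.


floor(2493/5) = 498
floor(2493/25) = 99
floor(2493/125) = 19
floor(2493/625) = 3
Total = 619

619 trailing zeros


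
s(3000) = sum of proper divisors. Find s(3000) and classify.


Proper divisors: 1, 2, 3, 4, 5, 6, 8, 10, 12, 15, 20, 24, 25, 30, 40, 50, 60, 75, 100, 120, 125, 150, 200, 250, 300, 375, 500, 600, 750, 1000, 1500
Sum = 1 + 2 + 3 + 4 + 5 + 6 + 8 + 10 + 12 + 15 + 20 + 24 + 25 + 30 + 40 + 50 + 60 + 75 + 100 + 120 + 125 + 150 + 200 + 250 + 300 + 375 + 500 + 600 + 750 + 1000 + 1500 = 6360
6360 > 3000 → abundant

s(3000) = 6360 (abundant)


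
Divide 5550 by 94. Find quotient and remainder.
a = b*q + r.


5550 = 94 * 59 + 4
Check: 5546 + 4 = 5550

q = 59, r = 4


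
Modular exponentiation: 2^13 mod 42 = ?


2^1 mod 42 = 2
2^2 mod 42 = 4
2^3 mod 42 = 8
2^4 mod 42 = 16
2^5 mod 42 = 32
2^6 mod 42 = 22
2^7 mod 42 = 2
2^8 mod 42 = 4
2^9 mod 42 = 8
2^10 mod 42 = 16
2^11 mod 42 = 32
2^12 mod 42 = 22
2^13 mod 42 = 2


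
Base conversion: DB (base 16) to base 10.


DB (base 16) = 219 (decimal)
219 (decimal) = 219 (base 10)


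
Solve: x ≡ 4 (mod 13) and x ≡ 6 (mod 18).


M = 13*18 = 234
M1 = M/13 = 18, M2 = M/18 = 13
M1^(-1) mod 13 = 8, M2^(-1) mod 18 = 7
x = 4*18*8 + 6*13*7 = 1122
1122 mod 234 = 186
Check: 186 mod 13 = 4 ✓, 186 mod 18 = 6 ✓

x ≡ 186 (mod 234)


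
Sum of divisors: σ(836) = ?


Divisors of 836: 1, 2, 4, 11, 19, 22, 38, 44, 76, 209, 418, 836
Sum = 1 + 2 + 4 + 11 + 19 + 22 + 38 + 44 + 76 + 209 + 418 + 836 = 1680

σ(836) = 1680


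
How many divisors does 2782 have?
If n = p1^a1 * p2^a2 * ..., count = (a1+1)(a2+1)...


2782 = 2^1 × 13^1 × 107^1
d(2782) = (1+1) × (1+1) × (1+1) = 8

8 divisors


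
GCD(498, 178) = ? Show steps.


498 = 2 * 178 + 142
178 = 1 * 142 + 36
142 = 3 * 36 + 34
36 = 1 * 34 + 2
34 = 17 * 2 + 0
GCD = 2


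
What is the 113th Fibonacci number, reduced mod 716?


F(k) mod 716 for k=1..113:
1, 1, 2, 3, 5, 8, 13, 21, 34, 55, 89, 144, 233, 377, 610, 271, 165, 436, 601, 321, 206, 527, 17, 544, 561, 389, 234, 623, 141, 48, 189, 237, 426, 663, 373, 320, 693, 297, 274, 571, 129, 700, 113, 97, 210, 307, 517, 108, 625, 17, 642, 659, 585, 528, 397, 209, 606, 99, 705, 88, 77, 165, 242, 407, 649, 340, 273, 613, 170, 67, 237, 304, 541, 129, 670, 83, 37, 120, 157, 277, 434, 711, 429, 424, 137, 561, 698, 543, 525, 352, 161, 513, 674, 471, 429, 184, 613, 81, 694, 59, 37, 96, 133, 229, 362, 591, 237, 112, 349, 461, 94, 555, 649
F(113) mod 716 = 649


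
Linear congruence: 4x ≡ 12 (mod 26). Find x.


GCD(4, 26) = 2 divides 12
Divide: 2x ≡ 6 (mod 13)
x ≡ 3 (mod 13)


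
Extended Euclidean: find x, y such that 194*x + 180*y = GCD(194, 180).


Tabular extended Euclidean (each row: r = 194*s + 180*t):
r=194, s=1, t=0
r=180, s=0, t=1
q=1: r=14, s=1, t=-1   [194*(1) + 180*(-1) = 14]
q=12: r=12, s=-12, t=13   [194*(-12) + 180*(13) = 12]
q=1: r=2, s=13, t=-14   [194*(13) + 180*(-14) = 2]
q=6: r=0, s=-90, t=97   [194*(-90) + 180*(97) = 0]
GCD = 2; from the row with r=2: x=13, y=-14
Check: 194*(13) + 180*(-14) = 2522 - 2520 = 2

GCD = 2, x = 13, y = -14


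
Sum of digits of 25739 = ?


2 + 5 + 7 + 3 + 9 = 26


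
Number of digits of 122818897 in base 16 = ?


122818897 in base 16 = 7521151
Number of digits = 7

7 digits (base 16)


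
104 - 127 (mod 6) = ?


104 - 127 = -23
-23 mod 6 = 1


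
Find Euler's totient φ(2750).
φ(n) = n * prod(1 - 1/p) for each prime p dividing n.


2750 = 2 × 5^3 × 11
Prime factors: 2, 5, 11
φ(2750) = 2750 × (1-1/2) × (1-1/5) × (1-1/11)
= 2750 × 1/2 × 4/5 × 10/11 = 1000

φ(2750) = 1000


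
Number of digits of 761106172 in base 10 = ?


761106172 has 9 digits in base 10
floor(log10(761106172)) + 1 = floor(8.8814) + 1 = 9

9 digits (base 10)


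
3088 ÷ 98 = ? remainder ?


3088 = 98 * 31 + 50
Check: 3038 + 50 = 3088

q = 31, r = 50


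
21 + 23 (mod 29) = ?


21 + 23 = 44
44 mod 29 = 15


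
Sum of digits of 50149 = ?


5 + 0 + 1 + 4 + 9 = 19


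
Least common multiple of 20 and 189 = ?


GCD(20, 189) = 1
LCM = 20*189/1 = 3780/1 = 3780

LCM = 3780


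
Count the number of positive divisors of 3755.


3755 = 5^1 × 751^1
d(3755) = (1+1) × (1+1) = 4

4 divisors


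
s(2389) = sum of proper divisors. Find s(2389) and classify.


Proper divisors: 1
Sum = 1 = 1
1 < 2389 → deficient

s(2389) = 1 (deficient)


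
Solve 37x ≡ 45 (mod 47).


GCD(37, 47) = 1, unique solution
a^(-1) mod 47 = 14
x = 14 * 45 mod 47 = 19

x ≡ 19 (mod 47)


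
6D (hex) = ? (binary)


6D (base 16) = 109 (decimal)
109 (decimal) = 1101101 (base 2)


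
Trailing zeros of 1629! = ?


floor(1629/5) = 325
floor(1629/25) = 65
floor(1629/125) = 13
floor(1629/625) = 2
Total = 405

405 trailing zeros


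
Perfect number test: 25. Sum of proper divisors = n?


Proper divisors of 25: 1, 5
Sum = 1 + 5 = 6

No, 25 is not perfect (6 ≠ 25)


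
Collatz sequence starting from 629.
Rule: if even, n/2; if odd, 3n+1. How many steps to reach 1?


629 → 1888 → 944 → 472 → 236 → 118 → 59 → 178 → 89 → 268 → 134 → 67 → 202 → 101 → 304 → 152 → 76 → 38 → 19 → 58 → 29 → 88 → 44 → 22 → 11 → 34 → 17 → 52 → 26 → 13 → 40 → 20 → 10 → 5 → 16 → 8 → 4 → 2 → 1
Total steps = 38

38 steps


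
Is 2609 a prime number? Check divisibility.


Check divisors up to sqrt(2609) = 51.0784
No divisors found.
2609 is prime.

Yes, 2609 is prime


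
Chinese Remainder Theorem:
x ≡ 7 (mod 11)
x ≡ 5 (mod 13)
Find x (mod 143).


M = 11*13 = 143
M1 = M/11 = 13, M2 = M/13 = 11
M1^(-1) mod 11 = 6, M2^(-1) mod 13 = 6
x = 7*13*6 + 5*11*6 = 876
876 mod 143 = 18
Check: 18 mod 11 = 7 ✓, 18 mod 13 = 5 ✓

x ≡ 18 (mod 143)


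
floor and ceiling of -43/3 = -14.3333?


-43/3 = -14.3333
floor = -15
ceil = -14

floor = -15, ceil = -14


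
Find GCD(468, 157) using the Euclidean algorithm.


468 = 2 * 157 + 154
157 = 1 * 154 + 3
154 = 51 * 3 + 1
3 = 3 * 1 + 0
GCD = 1


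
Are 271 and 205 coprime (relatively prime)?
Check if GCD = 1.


Euclidean algorithm:
271 = 1 * 205 + 66
205 = 3 * 66 + 7
66 = 9 * 7 + 3
7 = 2 * 3 + 1
3 = 3 * 1 + 0
GCD(271, 205) = 1

Yes, coprime (GCD = 1)


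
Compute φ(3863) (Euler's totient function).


3863 = 3863
Prime factors: 3863
φ(3863) = 3863 × (1-1/3863)
= 3863 × 3862/3863 = 3862

φ(3863) = 3862


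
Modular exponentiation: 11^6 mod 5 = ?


11^1 mod 5 = 1
11^2 mod 5 = 1
11^3 mod 5 = 1
11^4 mod 5 = 1
11^5 mod 5 = 1
11^6 mod 5 = 1


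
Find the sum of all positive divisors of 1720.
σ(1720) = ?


Divisors of 1720: 1, 2, 4, 5, 8, 10, 20, 40, 43, 86, 172, 215, 344, 430, 860, 1720
Sum = 1 + 2 + 4 + 5 + 8 + 10 + 20 + 40 + 43 + 86 + 172 + 215 + 344 + 430 + 860 + 1720 = 3960

σ(1720) = 3960


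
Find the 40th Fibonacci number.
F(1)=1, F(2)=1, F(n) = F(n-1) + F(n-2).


Sequence: 1, 1, 2, 3, 5, 8, 13, 21, 34, 55, 89, 144, 233, 377, 610, 987, 1597, 2584, 4181, 6765, 10946, 17711, 28657, 46368, 75025, 121393, 196418, 317811, 514229, 832040, 1346269, 2178309, 3524578, 5702887, 9227465, 14930352, 24157817, 39088169, 63245986, 102334155
F(40) = 102334155


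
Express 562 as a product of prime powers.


562 / 2 = 281
281 / 281 = 1
562 = 2 × 281


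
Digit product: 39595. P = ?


3 × 9 × 5 × 9 × 5 = 6075


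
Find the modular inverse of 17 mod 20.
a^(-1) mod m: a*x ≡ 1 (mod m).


Use the extended Euclidean algorithm on (20, 17); each row r = 20*s + 17*t:
r=20, s=1, t=0
r=17, s=0, t=1
q=1: r=3, s=1, t=-1   [20*(1) + 17*(-1) = 3]
q=5: r=2, s=-5, t=6   [20*(-5) + 17*(6) = 2]
q=1: r=1, s=6, t=-7   [20*(6) + 17*(-7) = 1]
q=2: r=0, s=-17, t=20   [20*(-17) + 17*(20) = 0]
GCD = 1 with t = -7, so 17*(-7) ≡ 1 (mod 20)
Inverse = -7 mod 20 = 13
Check: 17 * 13 = 221 ≡ 1 (mod 20)

17^(-1) ≡ 13 (mod 20)


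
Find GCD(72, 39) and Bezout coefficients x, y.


Tabular extended Euclidean (each row: r = 72*s + 39*t):
r=72, s=1, t=0
r=39, s=0, t=1
q=1: r=33, s=1, t=-1   [72*(1) + 39*(-1) = 33]
q=1: r=6, s=-1, t=2   [72*(-1) + 39*(2) = 6]
q=5: r=3, s=6, t=-11   [72*(6) + 39*(-11) = 3]
q=2: r=0, s=-13, t=24   [72*(-13) + 39*(24) = 0]
GCD = 3; from the row with r=3: x=6, y=-11
Check: 72*(6) + 39*(-11) = 432 - 429 = 3

GCD = 3, x = 6, y = -11


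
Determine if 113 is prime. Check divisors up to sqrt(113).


Check divisors up to sqrt(113) = 10.6301
No divisors found.
113 is prime.

Yes, 113 is prime


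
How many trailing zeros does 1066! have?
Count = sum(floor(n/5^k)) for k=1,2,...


floor(1066/5) = 213
floor(1066/25) = 42
floor(1066/125) = 8
floor(1066/625) = 1
Total = 264

264 trailing zeros


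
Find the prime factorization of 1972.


1972 / 2 = 986
986 / 2 = 493
493 / 17 = 29
29 / 29 = 1
1972 = 2^2 × 17 × 29


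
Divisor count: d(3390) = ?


3390 = 2^1 × 3^1 × 5^1 × 113^1
d(3390) = (1+1) × (1+1) × (1+1) × (1+1) = 16

16 divisors


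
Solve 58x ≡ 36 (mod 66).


GCD(58, 66) = 2 divides 36
Divide: 29x ≡ 18 (mod 33)
x ≡ 12 (mod 33)


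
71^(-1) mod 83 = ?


Use the extended Euclidean algorithm on (83, 71); each row r = 83*s + 71*t:
r=83, s=1, t=0
r=71, s=0, t=1
q=1: r=12, s=1, t=-1   [83*(1) + 71*(-1) = 12]
q=5: r=11, s=-5, t=6   [83*(-5) + 71*(6) = 11]
q=1: r=1, s=6, t=-7   [83*(6) + 71*(-7) = 1]
q=11: r=0, s=-71, t=83   [83*(-71) + 71*(83) = 0]
GCD = 1 with t = -7, so 71*(-7) ≡ 1 (mod 83)
Inverse = -7 mod 83 = 76
Check: 71 * 76 = 5396 ≡ 1 (mod 83)

71^(-1) ≡ 76 (mod 83)


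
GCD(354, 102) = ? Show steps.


354 = 3 * 102 + 48
102 = 2 * 48 + 6
48 = 8 * 6 + 0
GCD = 6


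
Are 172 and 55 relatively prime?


Euclidean algorithm:
172 = 3 * 55 + 7
55 = 7 * 7 + 6
7 = 1 * 6 + 1
6 = 6 * 1 + 0
GCD(172, 55) = 1

Yes, coprime (GCD = 1)


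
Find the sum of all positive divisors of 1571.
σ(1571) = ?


Divisors of 1571: 1, 1571
Sum = 1 + 1571 = 1572

σ(1571) = 1572


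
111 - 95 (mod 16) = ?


111 - 95 = 16
16 mod 16 = 0


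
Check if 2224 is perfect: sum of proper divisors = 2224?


Proper divisors of 2224: 1, 2, 4, 8, 16, 139, 278, 556, 1112
Sum = 1 + 2 + 4 + 8 + 16 + 139 + 278 + 556 + 1112 = 2116

No, 2224 is not perfect (2116 ≠ 2224)


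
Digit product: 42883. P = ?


4 × 2 × 8 × 8 × 3 = 1536


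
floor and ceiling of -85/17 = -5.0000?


-85/17 = -5.0000
floor = -5
ceil = -5

floor = -5, ceil = -5


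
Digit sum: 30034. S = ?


3 + 0 + 0 + 3 + 4 = 10


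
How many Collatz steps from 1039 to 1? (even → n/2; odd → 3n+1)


1039 → 3118 → 1559 → 4678 → 2339 → 7018 → 3509 → 10528 → 5264 → 2632 → 1316 → 658 → 329 → 988 → 494 → 247 → 742 → 371 → 1114 → 557 → 1672 → 836 → 418 → 209 → 628 → 314 → 157 → 472 → 236 → 118 → 59 → 178 → 89 → 268 → 134 → 67 → 202 → 101 → 304 → 152 → 76 → 38 → 19 → 58 → 29 → 88 → 44 → 22 → 11 → 34 → 17 → 52 → 26 → 13 → 40 → 20 → 10 → 5 → 16 → 8 → 4 → 2 → 1
Total steps = 62

62 steps


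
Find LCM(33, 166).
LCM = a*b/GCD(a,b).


GCD(33, 166) = 1
LCM = 33*166/1 = 5478/1 = 5478

LCM = 5478


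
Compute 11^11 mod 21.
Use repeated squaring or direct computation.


11^1 mod 21 = 11
11^2 mod 21 = 16
11^3 mod 21 = 8
11^4 mod 21 = 4
11^5 mod 21 = 2
11^6 mod 21 = 1
11^7 mod 21 = 11
11^8 mod 21 = 16
11^9 mod 21 = 8
11^10 mod 21 = 4
11^11 mod 21 = 2


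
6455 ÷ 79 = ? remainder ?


6455 = 79 * 81 + 56
Check: 6399 + 56 = 6455

q = 81, r = 56


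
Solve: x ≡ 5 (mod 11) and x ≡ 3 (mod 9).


M = 11*9 = 99
M1 = M/11 = 9, M2 = M/9 = 11
M1^(-1) mod 11 = 5, M2^(-1) mod 9 = 5
x = 5*9*5 + 3*11*5 = 390
390 mod 99 = 93
Check: 93 mod 11 = 5 ✓, 93 mod 9 = 3 ✓

x ≡ 93 (mod 99)


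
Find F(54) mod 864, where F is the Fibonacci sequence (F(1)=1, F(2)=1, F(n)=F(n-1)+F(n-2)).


F(k) mod 864 for k=1..54:
1, 1, 2, 3, 5, 8, 13, 21, 34, 55, 89, 144, 233, 377, 610, 123, 733, 856, 725, 717, 578, 431, 145, 576, 721, 433, 290, 723, 149, 8, 157, 165, 322, 487, 809, 432, 377, 809, 322, 267, 589, 856, 581, 573, 290, 863, 289, 288, 577, 1, 578, 579, 293, 8
F(54) mod 864 = 8


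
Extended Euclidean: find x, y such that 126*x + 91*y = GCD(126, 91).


Tabular extended Euclidean (each row: r = 126*s + 91*t):
r=126, s=1, t=0
r=91, s=0, t=1
q=1: r=35, s=1, t=-1   [126*(1) + 91*(-1) = 35]
q=2: r=21, s=-2, t=3   [126*(-2) + 91*(3) = 21]
q=1: r=14, s=3, t=-4   [126*(3) + 91*(-4) = 14]
q=1: r=7, s=-5, t=7   [126*(-5) + 91*(7) = 7]
q=2: r=0, s=13, t=-18   [126*(13) + 91*(-18) = 0]
GCD = 7; from the row with r=7: x=-5, y=7
Check: 126*(-5) + 91*(7) = -630 + 637 = 7

GCD = 7, x = -5, y = 7


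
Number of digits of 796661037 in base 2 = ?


796661037 in base 2 = 101111011111000001010100101101
Number of digits = 30

30 digits (base 2)


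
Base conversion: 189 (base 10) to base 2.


189 (base 10) = 189 (decimal)
189 (decimal) = 10111101 (base 2)


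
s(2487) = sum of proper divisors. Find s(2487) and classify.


Proper divisors: 1, 3, 829
Sum = 1 + 3 + 829 = 833
833 < 2487 → deficient

s(2487) = 833 (deficient)


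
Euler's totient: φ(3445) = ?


3445 = 5 × 13 × 53
Prime factors: 5, 13, 53
φ(3445) = 3445 × (1-1/5) × (1-1/13) × (1-1/53)
= 3445 × 4/5 × 12/13 × 52/53 = 2496

φ(3445) = 2496


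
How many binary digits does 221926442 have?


221926442 in base 2 = 1101001110100101010000101010
Number of digits = 28

28 digits (base 2)


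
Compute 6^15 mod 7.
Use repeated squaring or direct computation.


6^1 mod 7 = 6
6^2 mod 7 = 1
6^3 mod 7 = 6
6^4 mod 7 = 1
6^5 mod 7 = 6
6^6 mod 7 = 1
6^7 mod 7 = 6
6^8 mod 7 = 1
6^9 mod 7 = 6
6^10 mod 7 = 1
6^11 mod 7 = 6
6^12 mod 7 = 1
6^13 mod 7 = 6
6^14 mod 7 = 1
6^15 mod 7 = 6


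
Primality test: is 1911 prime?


1911 / 3 = 637 (exact division)
1911 is NOT prime.

No, 1911 is not prime


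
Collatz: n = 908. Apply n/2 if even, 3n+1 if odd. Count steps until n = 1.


908 → 454 → 227 → 682 → 341 → 1024 → 512 → 256 → 128 → 64 → 32 → 16 → 8 → 4 → 2 → 1
Total steps = 15

15 steps


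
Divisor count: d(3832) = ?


3832 = 2^3 × 479^1
d(3832) = (3+1) × (1+1) = 8

8 divisors


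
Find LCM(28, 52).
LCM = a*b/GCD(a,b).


GCD(28, 52) = 4
LCM = 28*52/4 = 1456/4 = 364

LCM = 364


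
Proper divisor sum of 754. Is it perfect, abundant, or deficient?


Proper divisors: 1, 2, 13, 26, 29, 58, 377
Sum = 1 + 2 + 13 + 26 + 29 + 58 + 377 = 506
506 < 754 → deficient

s(754) = 506 (deficient)


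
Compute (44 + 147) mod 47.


44 + 147 = 191
191 mod 47 = 3


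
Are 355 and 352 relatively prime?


Euclidean algorithm:
355 = 1 * 352 + 3
352 = 117 * 3 + 1
3 = 3 * 1 + 0
GCD(355, 352) = 1

Yes, coprime (GCD = 1)


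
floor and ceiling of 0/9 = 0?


0/9 = 0
floor = 0
ceil = 0

floor = 0, ceil = 0


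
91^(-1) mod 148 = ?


Use the extended Euclidean algorithm on (148, 91); each row r = 148*s + 91*t:
r=148, s=1, t=0
r=91, s=0, t=1
q=1: r=57, s=1, t=-1   [148*(1) + 91*(-1) = 57]
q=1: r=34, s=-1, t=2   [148*(-1) + 91*(2) = 34]
q=1: r=23, s=2, t=-3   [148*(2) + 91*(-3) = 23]
q=1: r=11, s=-3, t=5   [148*(-3) + 91*(5) = 11]
q=2: r=1, s=8, t=-13   [148*(8) + 91*(-13) = 1]
q=11: r=0, s=-91, t=148   [148*(-91) + 91*(148) = 0]
GCD = 1 with t = -13, so 91*(-13) ≡ 1 (mod 148)
Inverse = -13 mod 148 = 135
Check: 91 * 135 = 12285 ≡ 1 (mod 148)

91^(-1) ≡ 135 (mod 148)


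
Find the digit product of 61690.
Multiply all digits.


6 × 1 × 6 × 9 × 0 = 0


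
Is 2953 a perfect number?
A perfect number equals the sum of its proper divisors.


Proper divisors of 2953: 1
Sum = 1 = 1

No, 2953 is not perfect (1 ≠ 2953)


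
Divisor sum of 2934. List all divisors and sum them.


Divisors of 2934: 1, 2, 3, 6, 9, 18, 163, 326, 489, 978, 1467, 2934
Sum = 1 + 2 + 3 + 6 + 9 + 18 + 163 + 326 + 489 + 978 + 1467 + 2934 = 6396

σ(2934) = 6396


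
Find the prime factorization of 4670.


4670 / 2 = 2335
2335 / 5 = 467
467 / 467 = 1
4670 = 2 × 5 × 467


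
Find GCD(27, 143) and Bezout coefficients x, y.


Tabular extended Euclidean (each row: r = 27*s + 143*t):
r=27, s=1, t=0
r=143, s=0, t=1
q=0: r=27, s=1, t=0   [27*(1) + 143*(0) = 27]
q=5: r=8, s=-5, t=1   [27*(-5) + 143*(1) = 8]
q=3: r=3, s=16, t=-3   [27*(16) + 143*(-3) = 3]
q=2: r=2, s=-37, t=7   [27*(-37) + 143*(7) = 2]
q=1: r=1, s=53, t=-10   [27*(53) + 143*(-10) = 1]
q=2: r=0, s=-143, t=27   [27*(-143) + 143*(27) = 0]
GCD = 1; from the row with r=1: x=53, y=-10
Check: 27*(53) + 143*(-10) = 1431 - 1430 = 1

GCD = 1, x = 53, y = -10


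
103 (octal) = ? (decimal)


103 (base 8) = 67 (decimal)
67 (decimal) = 67 (base 10)


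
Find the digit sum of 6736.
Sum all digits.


6 + 7 + 3 + 6 = 22


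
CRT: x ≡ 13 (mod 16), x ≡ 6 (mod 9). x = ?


M = 16*9 = 144
M1 = M/16 = 9, M2 = M/9 = 16
M1^(-1) mod 16 = 9, M2^(-1) mod 9 = 4
x = 13*9*9 + 6*16*4 = 1437
1437 mod 144 = 141
Check: 141 mod 16 = 13 ✓, 141 mod 9 = 6 ✓

x ≡ 141 (mod 144)


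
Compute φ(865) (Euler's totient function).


865 = 5 × 173
Prime factors: 5, 173
φ(865) = 865 × (1-1/5) × (1-1/173)
= 865 × 4/5 × 172/173 = 688

φ(865) = 688


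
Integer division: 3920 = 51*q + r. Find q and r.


3920 = 51 * 76 + 44
Check: 3876 + 44 = 3920

q = 76, r = 44


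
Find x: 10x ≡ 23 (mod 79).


GCD(10, 79) = 1, unique solution
a^(-1) mod 79 = 8
x = 8 * 23 mod 79 = 26

x ≡ 26 (mod 79)


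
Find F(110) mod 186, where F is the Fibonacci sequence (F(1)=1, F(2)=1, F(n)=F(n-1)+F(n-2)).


F(k) mod 186 for k=1..110:
1, 1, 2, 3, 5, 8, 13, 21, 34, 55, 89, 144, 47, 5, 52, 57, 109, 166, 89, 69, 158, 41, 13, 54, 67, 121, 2, 123, 125, 62, 1, 63, 64, 127, 5, 132, 137, 83, 34, 117, 151, 82, 47, 129, 176, 119, 109, 42, 151, 7, 158, 165, 137, 116, 67, 183, 64, 61, 125, 0, 125, 125, 64, 3, 67, 70, 137, 21, 158, 179, 151, 144, 109, 67, 176, 57, 47, 104, 151, 69, 34, 103, 137, 54, 5, 59, 64, 123, 1, 124, 125, 63, 2, 65, 67, 132, 13, 145, 158, 117, 89, 20, 109, 129, 52, 181, 47, 42, 89, 131
F(110) mod 186 = 131


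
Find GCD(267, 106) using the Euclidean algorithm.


267 = 2 * 106 + 55
106 = 1 * 55 + 51
55 = 1 * 51 + 4
51 = 12 * 4 + 3
4 = 1 * 3 + 1
3 = 3 * 1 + 0
GCD = 1


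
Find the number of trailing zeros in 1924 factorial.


floor(1924/5) = 384
floor(1924/25) = 76
floor(1924/125) = 15
floor(1924/625) = 3
Total = 478

478 trailing zeros


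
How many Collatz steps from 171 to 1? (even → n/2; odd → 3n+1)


171 → 514 → 257 → 772 → 386 → 193 → 580 → 290 → 145 → 436 → 218 → 109 → 328 → 164 → 82 → 41 → 124 → 62 → 31 → 94 → 47 → 142 → 71 → 214 → 107 → 322 → 161 → 484 → 242 → 121 → 364 → 182 → 91 → 274 → 137 → 412 → 206 → 103 → 310 → 155 → 466 → 233 → 700 → 350 → 175 → 526 → 263 → 790 → 395 → 1186 → 593 → 1780 → 890 → 445 → 1336 → 668 → 334 → 167 → 502 → 251 → 754 → 377 → 1132 → 566 → 283 → 850 → 425 → 1276 → 638 → 319 → 958 → 479 → 1438 → 719 → 2158 → 1079 → 3238 → 1619 → 4858 → 2429 → 7288 → 3644 → 1822 → 911 → 2734 → 1367 → 4102 → 2051 → 6154 → 3077 → 9232 → 4616 → 2308 → 1154 → 577 → 1732 → 866 → 433 → 1300 → 650 → 325 → 976 → 488 → 244 → 122 → 61 → 184 → 92 → 46 → 23 → 70 → 35 → 106 → 53 → 160 → 80 → 40 → 20 → 10 → 5 → 16 → 8 → 4 → 2 → 1
Total steps = 124

124 steps


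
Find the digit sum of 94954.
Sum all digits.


9 + 4 + 9 + 5 + 4 = 31


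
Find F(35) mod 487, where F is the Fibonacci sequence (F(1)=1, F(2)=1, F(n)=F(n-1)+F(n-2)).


F(k) mod 487 for k=1..35:
1, 1, 2, 3, 5, 8, 13, 21, 34, 55, 89, 144, 233, 377, 123, 13, 136, 149, 285, 434, 232, 179, 411, 103, 27, 130, 157, 287, 444, 244, 201, 445, 159, 117, 276
F(35) mod 487 = 276


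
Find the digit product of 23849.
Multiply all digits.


2 × 3 × 8 × 4 × 9 = 1728


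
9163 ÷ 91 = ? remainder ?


9163 = 91 * 100 + 63
Check: 9100 + 63 = 9163

q = 100, r = 63


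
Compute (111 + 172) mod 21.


111 + 172 = 283
283 mod 21 = 10


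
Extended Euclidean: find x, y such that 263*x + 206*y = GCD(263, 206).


Tabular extended Euclidean (each row: r = 263*s + 206*t):
r=263, s=1, t=0
r=206, s=0, t=1
q=1: r=57, s=1, t=-1   [263*(1) + 206*(-1) = 57]
q=3: r=35, s=-3, t=4   [263*(-3) + 206*(4) = 35]
q=1: r=22, s=4, t=-5   [263*(4) + 206*(-5) = 22]
q=1: r=13, s=-7, t=9   [263*(-7) + 206*(9) = 13]
q=1: r=9, s=11, t=-14   [263*(11) + 206*(-14) = 9]
q=1: r=4, s=-18, t=23   [263*(-18) + 206*(23) = 4]
q=2: r=1, s=47, t=-60   [263*(47) + 206*(-60) = 1]
q=4: r=0, s=-206, t=263   [263*(-206) + 206*(263) = 0]
GCD = 1; from the row with r=1: x=47, y=-60
Check: 263*(47) + 206*(-60) = 12361 - 12360 = 1

GCD = 1, x = 47, y = -60


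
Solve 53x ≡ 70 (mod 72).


GCD(53, 72) = 1, unique solution
a^(-1) mod 72 = 53
x = 53 * 70 mod 72 = 38

x ≡ 38 (mod 72)


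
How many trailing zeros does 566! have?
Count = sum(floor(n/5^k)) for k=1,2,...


floor(566/5) = 113
floor(566/25) = 22
floor(566/125) = 4
Total = 139

139 trailing zeros


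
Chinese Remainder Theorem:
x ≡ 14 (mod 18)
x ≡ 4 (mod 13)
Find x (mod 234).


M = 18*13 = 234
M1 = M/18 = 13, M2 = M/13 = 18
M1^(-1) mod 18 = 7, M2^(-1) mod 13 = 8
x = 14*13*7 + 4*18*8 = 1850
1850 mod 234 = 212
Check: 212 mod 18 = 14 ✓, 212 mod 13 = 4 ✓

x ≡ 212 (mod 234)


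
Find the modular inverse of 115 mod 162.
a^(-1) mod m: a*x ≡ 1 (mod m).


Use the extended Euclidean algorithm on (162, 115); each row r = 162*s + 115*t:
r=162, s=1, t=0
r=115, s=0, t=1
q=1: r=47, s=1, t=-1   [162*(1) + 115*(-1) = 47]
q=2: r=21, s=-2, t=3   [162*(-2) + 115*(3) = 21]
q=2: r=5, s=5, t=-7   [162*(5) + 115*(-7) = 5]
q=4: r=1, s=-22, t=31   [162*(-22) + 115*(31) = 1]
q=5: r=0, s=115, t=-162   [162*(115) + 115*(-162) = 0]
GCD = 1 with t = 31, so 115*(31) ≡ 1 (mod 162)
Inverse = 31 mod 162 = 31
Check: 115 * 31 = 3565 ≡ 1 (mod 162)

115^(-1) ≡ 31 (mod 162)


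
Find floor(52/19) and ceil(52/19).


52/19 = 2.7368
floor = 2
ceil = 3

floor = 2, ceil = 3


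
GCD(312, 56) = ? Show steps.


312 = 5 * 56 + 32
56 = 1 * 32 + 24
32 = 1 * 24 + 8
24 = 3 * 8 + 0
GCD = 8


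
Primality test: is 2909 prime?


Check divisors up to sqrt(2909) = 53.9351
No divisors found.
2909 is prime.

Yes, 2909 is prime


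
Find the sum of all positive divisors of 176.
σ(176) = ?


Divisors of 176: 1, 2, 4, 8, 11, 16, 22, 44, 88, 176
Sum = 1 + 2 + 4 + 8 + 11 + 16 + 22 + 44 + 88 + 176 = 372

σ(176) = 372


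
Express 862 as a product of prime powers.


862 / 2 = 431
431 / 431 = 1
862 = 2 × 431


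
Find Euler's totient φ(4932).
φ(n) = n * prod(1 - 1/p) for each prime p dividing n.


4932 = 2^2 × 3^2 × 137
Prime factors: 2, 3, 137
φ(4932) = 4932 × (1-1/2) × (1-1/3) × (1-1/137)
= 4932 × 1/2 × 2/3 × 136/137 = 1632

φ(4932) = 1632


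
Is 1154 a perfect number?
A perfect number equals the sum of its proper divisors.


Proper divisors of 1154: 1, 2, 577
Sum = 1 + 2 + 577 = 580

No, 1154 is not perfect (580 ≠ 1154)


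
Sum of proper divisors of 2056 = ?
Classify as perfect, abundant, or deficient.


Proper divisors: 1, 2, 4, 8, 257, 514, 1028
Sum = 1 + 2 + 4 + 8 + 257 + 514 + 1028 = 1814
1814 < 2056 → deficient

s(2056) = 1814 (deficient)


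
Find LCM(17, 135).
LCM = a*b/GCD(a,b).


GCD(17, 135) = 1
LCM = 17*135/1 = 2295/1 = 2295

LCM = 2295


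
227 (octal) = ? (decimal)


227 (base 8) = 151 (decimal)
151 (decimal) = 151 (base 10)


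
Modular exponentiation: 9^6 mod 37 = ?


9^1 mod 37 = 9
9^2 mod 37 = 7
9^3 mod 37 = 26
9^4 mod 37 = 12
9^5 mod 37 = 34
9^6 mod 37 = 10


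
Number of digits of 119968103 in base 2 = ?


119968103 in base 2 = 111001001101001000101100111
Number of digits = 27

27 digits (base 2)


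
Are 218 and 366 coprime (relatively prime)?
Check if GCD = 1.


Euclidean algorithm:
366 = 1 * 218 + 148
218 = 1 * 148 + 70
148 = 2 * 70 + 8
70 = 8 * 8 + 6
8 = 1 * 6 + 2
6 = 3 * 2 + 0
GCD(218, 366) = 2

No, not coprime (GCD = 2)


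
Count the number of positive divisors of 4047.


4047 = 3^1 × 19^1 × 71^1
d(4047) = (1+1) × (1+1) × (1+1) = 8

8 divisors


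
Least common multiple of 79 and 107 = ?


GCD(79, 107) = 1
LCM = 79*107/1 = 8453/1 = 8453

LCM = 8453


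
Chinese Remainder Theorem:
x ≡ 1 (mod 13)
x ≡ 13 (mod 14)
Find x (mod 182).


M = 13*14 = 182
M1 = M/13 = 14, M2 = M/14 = 13
M1^(-1) mod 13 = 1, M2^(-1) mod 14 = 13
x = 1*14*1 + 13*13*13 = 2211
2211 mod 182 = 27
Check: 27 mod 13 = 1 ✓, 27 mod 14 = 13 ✓

x ≡ 27 (mod 182)


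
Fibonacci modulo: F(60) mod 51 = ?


F(k) mod 51 for k=1..60:
1, 1, 2, 3, 5, 8, 13, 21, 34, 4, 38, 42, 29, 20, 49, 18, 16, 34, 50, 33, 32, 14, 46, 9, 4, 13, 17, 30, 47, 26, 22, 48, 19, 16, 35, 0, 35, 35, 19, 3, 22, 25, 47, 21, 17, 38, 4, 42, 46, 37, 32, 18, 50, 17, 16, 33, 49, 31, 29, 9
F(60) mod 51 = 9


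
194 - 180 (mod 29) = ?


194 - 180 = 14
14 mod 29 = 14


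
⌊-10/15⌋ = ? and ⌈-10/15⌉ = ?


-10/15 = -0.6667
floor = -1
ceil = 0

floor = -1, ceil = 0


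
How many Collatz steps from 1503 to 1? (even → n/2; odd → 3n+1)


1503 → 4510 → 2255 → 6766 → 3383 → 10150 → 5075 → 15226 → 7613 → 22840 → 11420 → 5710 → 2855 → 8566 → 4283 → 12850 → 6425 → 19276 → 9638 → 4819 → 14458 → 7229 → 21688 → 10844 → 5422 → 2711 → 8134 → 4067 → 12202 → 6101 → 18304 → 9152 → 4576 → 2288 → 1144 → 572 → 286 → 143 → 430 → 215 → 646 → 323 → 970 → 485 → 1456 → 728 → 364 → 182 → 91 → 274 → 137 → 412 → 206 → 103 → 310 → 155 → 466 → 233 → 700 → 350 → 175 → 526 → 263 → 790 → 395 → 1186 → 593 → 1780 → 890 → 445 → 1336 → 668 → 334 → 167 → 502 → 251 → 754 → 377 → 1132 → 566 → 283 → 850 → 425 → 1276 → 638 → 319 → 958 → 479 → 1438 → 719 → 2158 → 1079 → 3238 → 1619 → 4858 → 2429 → 7288 → 3644 → 1822 → 911 → 2734 → 1367 → 4102 → 2051 → 6154 → 3077 → 9232 → 4616 → 2308 → 1154 → 577 → 1732 → 866 → 433 → 1300 → 650 → 325 → 976 → 488 → 244 → 122 → 61 → 184 → 92 → 46 → 23 → 70 → 35 → 106 → 53 → 160 → 80 → 40 → 20 → 10 → 5 → 16 → 8 → 4 → 2 → 1
Total steps = 140

140 steps


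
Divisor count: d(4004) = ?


4004 = 2^2 × 7^1 × 11^1 × 13^1
d(4004) = (2+1) × (1+1) × (1+1) × (1+1) = 24

24 divisors


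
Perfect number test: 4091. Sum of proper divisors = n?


Proper divisors of 4091: 1
Sum = 1 = 1

No, 4091 is not perfect (1 ≠ 4091)


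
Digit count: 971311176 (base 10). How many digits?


971311176 has 9 digits in base 10
floor(log10(971311176)) + 1 = floor(8.9874) + 1 = 9

9 digits (base 10)


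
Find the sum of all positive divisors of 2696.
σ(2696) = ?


Divisors of 2696: 1, 2, 4, 8, 337, 674, 1348, 2696
Sum = 1 + 2 + 4 + 8 + 337 + 674 + 1348 + 2696 = 5070

σ(2696) = 5070


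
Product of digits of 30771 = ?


3 × 0 × 7 × 7 × 1 = 0


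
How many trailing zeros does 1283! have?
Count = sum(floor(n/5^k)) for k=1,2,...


floor(1283/5) = 256
floor(1283/25) = 51
floor(1283/125) = 10
floor(1283/625) = 2
Total = 319

319 trailing zeros


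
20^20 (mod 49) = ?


20^1 mod 49 = 20
20^2 mod 49 = 8
20^3 mod 49 = 13
20^4 mod 49 = 15
20^5 mod 49 = 6
20^6 mod 49 = 22
20^7 mod 49 = 48
20^8 mod 49 = 29
20^9 mod 49 = 41
20^10 mod 49 = 36
20^11 mod 49 = 34
20^12 mod 49 = 43
20^13 mod 49 = 27
20^14 mod 49 = 1
20^15 mod 49 = 20
20^16 mod 49 = 8
20^17 mod 49 = 13
20^18 mod 49 = 15
20^19 mod 49 = 6
20^20 mod 49 = 22


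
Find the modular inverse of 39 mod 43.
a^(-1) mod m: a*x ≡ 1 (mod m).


Use the extended Euclidean algorithm on (43, 39); each row r = 43*s + 39*t:
r=43, s=1, t=0
r=39, s=0, t=1
q=1: r=4, s=1, t=-1   [43*(1) + 39*(-1) = 4]
q=9: r=3, s=-9, t=10   [43*(-9) + 39*(10) = 3]
q=1: r=1, s=10, t=-11   [43*(10) + 39*(-11) = 1]
q=3: r=0, s=-39, t=43   [43*(-39) + 39*(43) = 0]
GCD = 1 with t = -11, so 39*(-11) ≡ 1 (mod 43)
Inverse = -11 mod 43 = 32
Check: 39 * 32 = 1248 ≡ 1 (mod 43)

39^(-1) ≡ 32 (mod 43)


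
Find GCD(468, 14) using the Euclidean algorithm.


468 = 33 * 14 + 6
14 = 2 * 6 + 2
6 = 3 * 2 + 0
GCD = 2


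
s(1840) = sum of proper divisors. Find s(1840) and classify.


Proper divisors: 1, 2, 4, 5, 8, 10, 16, 20, 23, 40, 46, 80, 92, 115, 184, 230, 368, 460, 920
Sum = 1 + 2 + 4 + 5 + 8 + 10 + 16 + 20 + 23 + 40 + 46 + 80 + 92 + 115 + 184 + 230 + 368 + 460 + 920 = 2624
2624 > 1840 → abundant

s(1840) = 2624 (abundant)


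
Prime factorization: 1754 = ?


1754 / 2 = 877
877 / 877 = 1
1754 = 2 × 877


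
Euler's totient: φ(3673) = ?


3673 = 3673
Prime factors: 3673
φ(3673) = 3673 × (1-1/3673)
= 3673 × 3672/3673 = 3672

φ(3673) = 3672


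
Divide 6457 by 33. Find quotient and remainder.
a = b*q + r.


6457 = 33 * 195 + 22
Check: 6435 + 22 = 6457

q = 195, r = 22


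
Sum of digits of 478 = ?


4 + 7 + 8 = 19


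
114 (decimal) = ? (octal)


114 (base 10) = 114 (decimal)
114 (decimal) = 162 (base 8)


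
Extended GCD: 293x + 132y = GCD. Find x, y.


Tabular extended Euclidean (each row: r = 293*s + 132*t):
r=293, s=1, t=0
r=132, s=0, t=1
q=2: r=29, s=1, t=-2   [293*(1) + 132*(-2) = 29]
q=4: r=16, s=-4, t=9   [293*(-4) + 132*(9) = 16]
q=1: r=13, s=5, t=-11   [293*(5) + 132*(-11) = 13]
q=1: r=3, s=-9, t=20   [293*(-9) + 132*(20) = 3]
q=4: r=1, s=41, t=-91   [293*(41) + 132*(-91) = 1]
q=3: r=0, s=-132, t=293   [293*(-132) + 132*(293) = 0]
GCD = 1; from the row with r=1: x=41, y=-91
Check: 293*(41) + 132*(-91) = 12013 - 12012 = 1

GCD = 1, x = 41, y = -91


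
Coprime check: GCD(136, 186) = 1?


Euclidean algorithm:
186 = 1 * 136 + 50
136 = 2 * 50 + 36
50 = 1 * 36 + 14
36 = 2 * 14 + 8
14 = 1 * 8 + 6
8 = 1 * 6 + 2
6 = 3 * 2 + 0
GCD(136, 186) = 2

No, not coprime (GCD = 2)


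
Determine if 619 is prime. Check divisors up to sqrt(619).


Check divisors up to sqrt(619) = 24.8797
No divisors found.
619 is prime.

Yes, 619 is prime


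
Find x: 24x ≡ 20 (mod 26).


GCD(24, 26) = 2 divides 20
Divide: 12x ≡ 10 (mod 13)
x ≡ 3 (mod 13)


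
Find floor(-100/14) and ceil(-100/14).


-100/14 = -7.1429
floor = -8
ceil = -7

floor = -8, ceil = -7


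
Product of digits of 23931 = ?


2 × 3 × 9 × 3 × 1 = 162


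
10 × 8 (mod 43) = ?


10 × 8 = 80
80 mod 43 = 37


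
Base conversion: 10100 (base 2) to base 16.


10100 (base 2) = 20 (decimal)
20 (decimal) = 14 (base 16)


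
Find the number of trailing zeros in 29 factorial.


floor(29/5) = 5
floor(29/25) = 1
Total = 6

6 trailing zeros


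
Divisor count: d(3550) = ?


3550 = 2^1 × 5^2 × 71^1
d(3550) = (1+1) × (2+1) × (1+1) = 12

12 divisors


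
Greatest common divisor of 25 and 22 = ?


25 = 1 * 22 + 3
22 = 7 * 3 + 1
3 = 3 * 1 + 0
GCD = 1


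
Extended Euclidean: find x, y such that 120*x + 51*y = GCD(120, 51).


Tabular extended Euclidean (each row: r = 120*s + 51*t):
r=120, s=1, t=0
r=51, s=0, t=1
q=2: r=18, s=1, t=-2   [120*(1) + 51*(-2) = 18]
q=2: r=15, s=-2, t=5   [120*(-2) + 51*(5) = 15]
q=1: r=3, s=3, t=-7   [120*(3) + 51*(-7) = 3]
q=5: r=0, s=-17, t=40   [120*(-17) + 51*(40) = 0]
GCD = 3; from the row with r=3: x=3, y=-7
Check: 120*(3) + 51*(-7) = 360 - 357 = 3

GCD = 3, x = 3, y = -7


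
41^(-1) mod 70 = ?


Use the extended Euclidean algorithm on (70, 41); each row r = 70*s + 41*t:
r=70, s=1, t=0
r=41, s=0, t=1
q=1: r=29, s=1, t=-1   [70*(1) + 41*(-1) = 29]
q=1: r=12, s=-1, t=2   [70*(-1) + 41*(2) = 12]
q=2: r=5, s=3, t=-5   [70*(3) + 41*(-5) = 5]
q=2: r=2, s=-7, t=12   [70*(-7) + 41*(12) = 2]
q=2: r=1, s=17, t=-29   [70*(17) + 41*(-29) = 1]
q=2: r=0, s=-41, t=70   [70*(-41) + 41*(70) = 0]
GCD = 1 with t = -29, so 41*(-29) ≡ 1 (mod 70)
Inverse = -29 mod 70 = 41
Check: 41 * 41 = 1681 ≡ 1 (mod 70)

41^(-1) ≡ 41 (mod 70)


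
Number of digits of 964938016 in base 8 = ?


964938016 in base 8 = 7140744440
Number of digits = 10

10 digits (base 8)


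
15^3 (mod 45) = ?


15^1 mod 45 = 15
15^2 mod 45 = 0
15^3 mod 45 = 0


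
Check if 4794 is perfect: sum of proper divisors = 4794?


Proper divisors of 4794: 1, 2, 3, 6, 17, 34, 47, 51, 94, 102, 141, 282, 799, 1598, 2397
Sum = 1 + 2 + 3 + 6 + 17 + 34 + 47 + 51 + 94 + 102 + 141 + 282 + 799 + 1598 + 2397 = 5574

No, 4794 is not perfect (5574 ≠ 4794)


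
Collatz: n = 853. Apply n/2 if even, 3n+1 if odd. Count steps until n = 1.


853 → 2560 → 1280 → 640 → 320 → 160 → 80 → 40 → 20 → 10 → 5 → 16 → 8 → 4 → 2 → 1
Total steps = 15

15 steps


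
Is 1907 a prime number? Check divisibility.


Check divisors up to sqrt(1907) = 43.6692
No divisors found.
1907 is prime.

Yes, 1907 is prime


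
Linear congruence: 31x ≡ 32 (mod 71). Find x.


GCD(31, 71) = 1, unique solution
a^(-1) mod 71 = 55
x = 55 * 32 mod 71 = 56

x ≡ 56 (mod 71)


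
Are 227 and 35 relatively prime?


Euclidean algorithm:
227 = 6 * 35 + 17
35 = 2 * 17 + 1
17 = 17 * 1 + 0
GCD(227, 35) = 1

Yes, coprime (GCD = 1)


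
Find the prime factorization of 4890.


4890 / 2 = 2445
2445 / 3 = 815
815 / 5 = 163
163 / 163 = 1
4890 = 2 × 3 × 5 × 163


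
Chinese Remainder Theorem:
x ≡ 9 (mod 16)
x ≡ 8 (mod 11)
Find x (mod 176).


M = 16*11 = 176
M1 = M/16 = 11, M2 = M/11 = 16
M1^(-1) mod 16 = 3, M2^(-1) mod 11 = 9
x = 9*11*3 + 8*16*9 = 1449
1449 mod 176 = 41
Check: 41 mod 16 = 9 ✓, 41 mod 11 = 8 ✓

x ≡ 41 (mod 176)


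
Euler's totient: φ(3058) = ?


3058 = 2 × 11 × 139
Prime factors: 2, 11, 139
φ(3058) = 3058 × (1-1/2) × (1-1/11) × (1-1/139)
= 3058 × 1/2 × 10/11 × 138/139 = 1380

φ(3058) = 1380
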